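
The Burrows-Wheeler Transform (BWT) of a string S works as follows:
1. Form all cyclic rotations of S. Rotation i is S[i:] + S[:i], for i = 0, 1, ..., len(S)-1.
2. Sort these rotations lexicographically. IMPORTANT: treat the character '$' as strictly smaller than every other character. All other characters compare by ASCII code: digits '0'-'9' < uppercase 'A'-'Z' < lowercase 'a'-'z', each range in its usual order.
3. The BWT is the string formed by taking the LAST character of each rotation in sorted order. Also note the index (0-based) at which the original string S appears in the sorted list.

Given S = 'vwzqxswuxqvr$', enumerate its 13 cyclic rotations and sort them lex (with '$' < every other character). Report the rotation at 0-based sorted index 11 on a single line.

Answer: xswuxqvr$vwzq

Derivation:
All 13 rotations (rotation i = S[i:]+S[:i]):
  rot[0] = vwzqxswuxqvr$
  rot[1] = wzqxswuxqvr$v
  rot[2] = zqxswuxqvr$vw
  rot[3] = qxswuxqvr$vwz
  rot[4] = xswuxqvr$vwzq
  rot[5] = swuxqvr$vwzqx
  rot[6] = wuxqvr$vwzqxs
  rot[7] = uxqvr$vwzqxsw
  rot[8] = xqvr$vwzqxswu
  rot[9] = qvr$vwzqxswux
  rot[10] = vr$vwzqxswuxq
  rot[11] = r$vwzqxswuxqv
  rot[12] = $vwzqxswuxqvr
Sorted (with $ < everything):
  sorted[0] = $vwzqxswuxqvr
  sorted[1] = qvr$vwzqxswux
  sorted[2] = qxswuxqvr$vwz
  sorted[3] = r$vwzqxswuxqv
  sorted[4] = swuxqvr$vwzqx
  sorted[5] = uxqvr$vwzqxsw
  sorted[6] = vr$vwzqxswuxq
  sorted[7] = vwzqxswuxqvr$
  sorted[8] = wuxqvr$vwzqxs
  sorted[9] = wzqxswuxqvr$v
  sorted[10] = xqvr$vwzqxswu
  sorted[11] = xswuxqvr$vwzq
  sorted[12] = zqxswuxqvr$vw
sorted[11] = xswuxqvr$vwzq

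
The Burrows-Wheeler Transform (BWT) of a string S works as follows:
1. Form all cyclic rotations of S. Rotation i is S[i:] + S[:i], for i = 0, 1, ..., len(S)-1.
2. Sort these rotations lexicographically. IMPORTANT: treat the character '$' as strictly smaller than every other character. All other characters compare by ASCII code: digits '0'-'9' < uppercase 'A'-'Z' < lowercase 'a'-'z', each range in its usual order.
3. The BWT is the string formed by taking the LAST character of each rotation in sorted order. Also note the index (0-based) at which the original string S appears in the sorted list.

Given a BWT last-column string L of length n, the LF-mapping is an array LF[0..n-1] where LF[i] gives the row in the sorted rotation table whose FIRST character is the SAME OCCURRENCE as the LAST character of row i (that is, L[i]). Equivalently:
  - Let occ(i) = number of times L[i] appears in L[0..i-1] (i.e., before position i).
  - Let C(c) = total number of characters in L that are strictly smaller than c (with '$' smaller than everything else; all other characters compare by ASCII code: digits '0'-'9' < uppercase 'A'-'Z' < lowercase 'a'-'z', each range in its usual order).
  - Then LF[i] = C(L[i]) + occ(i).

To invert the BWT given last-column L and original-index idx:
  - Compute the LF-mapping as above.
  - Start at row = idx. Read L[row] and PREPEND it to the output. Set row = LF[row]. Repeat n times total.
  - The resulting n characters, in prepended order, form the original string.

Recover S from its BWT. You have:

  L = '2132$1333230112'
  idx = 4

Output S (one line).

Answer: 13211322331032$

Derivation:
LF mapping: 6 2 10 7 0 3 11 12 13 8 14 1 4 5 9
Walk LF starting at row 4, prepending L[row]:
  step 1: row=4, L[4]='$', prepend. Next row=LF[4]=0
  step 2: row=0, L[0]='2', prepend. Next row=LF[0]=6
  step 3: row=6, L[6]='3', prepend. Next row=LF[6]=11
  step 4: row=11, L[11]='0', prepend. Next row=LF[11]=1
  step 5: row=1, L[1]='1', prepend. Next row=LF[1]=2
  step 6: row=2, L[2]='3', prepend. Next row=LF[2]=10
  step 7: row=10, L[10]='3', prepend. Next row=LF[10]=14
  step 8: row=14, L[14]='2', prepend. Next row=LF[14]=9
  step 9: row=9, L[9]='2', prepend. Next row=LF[9]=8
  step 10: row=8, L[8]='3', prepend. Next row=LF[8]=13
  step 11: row=13, L[13]='1', prepend. Next row=LF[13]=5
  step 12: row=5, L[5]='1', prepend. Next row=LF[5]=3
  step 13: row=3, L[3]='2', prepend. Next row=LF[3]=7
  step 14: row=7, L[7]='3', prepend. Next row=LF[7]=12
  step 15: row=12, L[12]='1', prepend. Next row=LF[12]=4
Reversed output: 13211322331032$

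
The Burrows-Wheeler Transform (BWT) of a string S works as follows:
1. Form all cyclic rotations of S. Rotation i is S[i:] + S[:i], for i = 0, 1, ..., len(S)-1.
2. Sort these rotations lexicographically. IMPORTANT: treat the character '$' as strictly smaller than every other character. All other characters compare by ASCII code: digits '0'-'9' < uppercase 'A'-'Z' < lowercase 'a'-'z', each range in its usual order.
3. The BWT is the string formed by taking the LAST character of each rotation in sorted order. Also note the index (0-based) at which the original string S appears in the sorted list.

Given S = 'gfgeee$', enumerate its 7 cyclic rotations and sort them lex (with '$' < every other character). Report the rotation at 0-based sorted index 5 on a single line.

Answer: geee$gf

Derivation:
All 7 rotations (rotation i = S[i:]+S[:i]):
  rot[0] = gfgeee$
  rot[1] = fgeee$g
  rot[2] = geee$gf
  rot[3] = eee$gfg
  rot[4] = ee$gfge
  rot[5] = e$gfgee
  rot[6] = $gfgeee
Sorted (with $ < everything):
  sorted[0] = $gfgeee
  sorted[1] = e$gfgee
  sorted[2] = ee$gfge
  sorted[3] = eee$gfg
  sorted[4] = fgeee$g
  sorted[5] = geee$gf
  sorted[6] = gfgeee$
sorted[5] = geee$gf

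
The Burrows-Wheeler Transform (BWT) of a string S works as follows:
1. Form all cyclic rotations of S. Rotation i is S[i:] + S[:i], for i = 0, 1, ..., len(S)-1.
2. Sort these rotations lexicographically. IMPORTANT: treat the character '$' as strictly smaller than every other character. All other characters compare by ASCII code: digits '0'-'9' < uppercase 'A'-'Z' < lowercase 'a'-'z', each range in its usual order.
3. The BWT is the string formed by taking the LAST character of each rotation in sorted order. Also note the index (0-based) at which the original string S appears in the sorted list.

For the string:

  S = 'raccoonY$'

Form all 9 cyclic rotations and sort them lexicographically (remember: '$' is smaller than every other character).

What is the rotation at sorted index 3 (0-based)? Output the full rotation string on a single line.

All 9 rotations (rotation i = S[i:]+S[:i]):
  rot[0] = raccoonY$
  rot[1] = accoonY$r
  rot[2] = ccoonY$ra
  rot[3] = coonY$rac
  rot[4] = oonY$racc
  rot[5] = onY$racco
  rot[6] = nY$raccoo
  rot[7] = Y$raccoon
  rot[8] = $raccoonY
Sorted (with $ < everything):
  sorted[0] = $raccoonY
  sorted[1] = Y$raccoon
  sorted[2] = accoonY$r
  sorted[3] = ccoonY$ra
  sorted[4] = coonY$rac
  sorted[5] = nY$raccoo
  sorted[6] = onY$racco
  sorted[7] = oonY$racc
  sorted[8] = raccoonY$
sorted[3] = ccoonY$ra

Answer: ccoonY$ra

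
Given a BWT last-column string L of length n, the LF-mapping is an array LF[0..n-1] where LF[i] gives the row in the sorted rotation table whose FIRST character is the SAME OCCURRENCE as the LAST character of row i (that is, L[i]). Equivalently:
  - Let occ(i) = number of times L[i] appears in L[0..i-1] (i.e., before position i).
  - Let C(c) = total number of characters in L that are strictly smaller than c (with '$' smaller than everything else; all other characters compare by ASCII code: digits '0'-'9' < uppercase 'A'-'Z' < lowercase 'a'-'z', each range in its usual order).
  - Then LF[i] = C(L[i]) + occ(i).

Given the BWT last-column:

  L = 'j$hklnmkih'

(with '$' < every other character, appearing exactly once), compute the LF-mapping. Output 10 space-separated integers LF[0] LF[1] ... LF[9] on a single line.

Char counts: '$':1, 'h':2, 'i':1, 'j':1, 'k':2, 'l':1, 'm':1, 'n':1
C (first-col start): C('$')=0, C('h')=1, C('i')=3, C('j')=4, C('k')=5, C('l')=7, C('m')=8, C('n')=9
L[0]='j': occ=0, LF[0]=C('j')+0=4+0=4
L[1]='$': occ=0, LF[1]=C('$')+0=0+0=0
L[2]='h': occ=0, LF[2]=C('h')+0=1+0=1
L[3]='k': occ=0, LF[3]=C('k')+0=5+0=5
L[4]='l': occ=0, LF[4]=C('l')+0=7+0=7
L[5]='n': occ=0, LF[5]=C('n')+0=9+0=9
L[6]='m': occ=0, LF[6]=C('m')+0=8+0=8
L[7]='k': occ=1, LF[7]=C('k')+1=5+1=6
L[8]='i': occ=0, LF[8]=C('i')+0=3+0=3
L[9]='h': occ=1, LF[9]=C('h')+1=1+1=2

Answer: 4 0 1 5 7 9 8 6 3 2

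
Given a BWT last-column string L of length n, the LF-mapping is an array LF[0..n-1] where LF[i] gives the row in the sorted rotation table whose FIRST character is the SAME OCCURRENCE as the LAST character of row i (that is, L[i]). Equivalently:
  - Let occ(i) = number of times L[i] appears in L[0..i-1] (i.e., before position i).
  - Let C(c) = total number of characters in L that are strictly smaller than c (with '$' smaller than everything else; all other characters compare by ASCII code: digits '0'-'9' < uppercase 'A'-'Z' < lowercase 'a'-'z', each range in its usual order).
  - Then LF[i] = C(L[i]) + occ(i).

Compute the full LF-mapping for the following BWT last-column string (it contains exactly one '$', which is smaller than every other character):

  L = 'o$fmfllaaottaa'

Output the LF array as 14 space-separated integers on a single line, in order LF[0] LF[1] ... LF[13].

Answer: 10 0 5 9 6 7 8 1 2 11 12 13 3 4

Derivation:
Char counts: '$':1, 'a':4, 'f':2, 'l':2, 'm':1, 'o':2, 't':2
C (first-col start): C('$')=0, C('a')=1, C('f')=5, C('l')=7, C('m')=9, C('o')=10, C('t')=12
L[0]='o': occ=0, LF[0]=C('o')+0=10+0=10
L[1]='$': occ=0, LF[1]=C('$')+0=0+0=0
L[2]='f': occ=0, LF[2]=C('f')+0=5+0=5
L[3]='m': occ=0, LF[3]=C('m')+0=9+0=9
L[4]='f': occ=1, LF[4]=C('f')+1=5+1=6
L[5]='l': occ=0, LF[5]=C('l')+0=7+0=7
L[6]='l': occ=1, LF[6]=C('l')+1=7+1=8
L[7]='a': occ=0, LF[7]=C('a')+0=1+0=1
L[8]='a': occ=1, LF[8]=C('a')+1=1+1=2
L[9]='o': occ=1, LF[9]=C('o')+1=10+1=11
L[10]='t': occ=0, LF[10]=C('t')+0=12+0=12
L[11]='t': occ=1, LF[11]=C('t')+1=12+1=13
L[12]='a': occ=2, LF[12]=C('a')+2=1+2=3
L[13]='a': occ=3, LF[13]=C('a')+3=1+3=4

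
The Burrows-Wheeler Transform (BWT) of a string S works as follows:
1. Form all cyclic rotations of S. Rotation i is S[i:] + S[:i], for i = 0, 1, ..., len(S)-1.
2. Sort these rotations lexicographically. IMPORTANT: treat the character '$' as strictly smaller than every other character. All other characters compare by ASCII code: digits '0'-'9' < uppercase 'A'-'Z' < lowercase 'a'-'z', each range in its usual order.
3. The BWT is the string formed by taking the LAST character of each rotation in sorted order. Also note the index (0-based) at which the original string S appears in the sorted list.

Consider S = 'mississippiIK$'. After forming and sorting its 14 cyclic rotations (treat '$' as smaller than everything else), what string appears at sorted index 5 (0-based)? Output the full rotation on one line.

All 14 rotations (rotation i = S[i:]+S[:i]):
  rot[0] = mississippiIK$
  rot[1] = ississippiIK$m
  rot[2] = ssissippiIK$mi
  rot[3] = sissippiIK$mis
  rot[4] = issippiIK$miss
  rot[5] = ssippiIK$missi
  rot[6] = sippiIK$missis
  rot[7] = ippiIK$mississ
  rot[8] = ppiIK$mississi
  rot[9] = piIK$mississip
  rot[10] = iIK$mississipp
  rot[11] = IK$mississippi
  rot[12] = K$mississippiI
  rot[13] = $mississippiIK
Sorted (with $ < everything):
  sorted[0] = $mississippiIK
  sorted[1] = IK$mississippi
  sorted[2] = K$mississippiI
  sorted[3] = iIK$mississipp
  sorted[4] = ippiIK$mississ
  sorted[5] = issippiIK$miss
  sorted[6] = ississippiIK$m
  sorted[7] = mississippiIK$
  sorted[8] = piIK$mississip
  sorted[9] = ppiIK$mississi
  sorted[10] = sippiIK$missis
  sorted[11] = sissippiIK$mis
  sorted[12] = ssippiIK$missi
  sorted[13] = ssissippiIK$mi
sorted[5] = issippiIK$miss

Answer: issippiIK$miss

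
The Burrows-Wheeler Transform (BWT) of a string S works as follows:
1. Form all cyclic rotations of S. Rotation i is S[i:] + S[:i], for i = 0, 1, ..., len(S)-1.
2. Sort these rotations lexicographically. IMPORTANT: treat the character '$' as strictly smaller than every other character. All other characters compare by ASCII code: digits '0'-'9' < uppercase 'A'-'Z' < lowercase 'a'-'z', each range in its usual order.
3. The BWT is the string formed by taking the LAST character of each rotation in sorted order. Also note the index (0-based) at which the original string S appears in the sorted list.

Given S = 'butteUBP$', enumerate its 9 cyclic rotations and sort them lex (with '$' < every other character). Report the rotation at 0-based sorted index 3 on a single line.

All 9 rotations (rotation i = S[i:]+S[:i]):
  rot[0] = butteUBP$
  rot[1] = utteUBP$b
  rot[2] = tteUBP$bu
  rot[3] = teUBP$but
  rot[4] = eUBP$butt
  rot[5] = UBP$butte
  rot[6] = BP$butteU
  rot[7] = P$butteUB
  rot[8] = $butteUBP
Sorted (with $ < everything):
  sorted[0] = $butteUBP
  sorted[1] = BP$butteU
  sorted[2] = P$butteUB
  sorted[3] = UBP$butte
  sorted[4] = butteUBP$
  sorted[5] = eUBP$butt
  sorted[6] = teUBP$but
  sorted[7] = tteUBP$bu
  sorted[8] = utteUBP$b
sorted[3] = UBP$butte

Answer: UBP$butte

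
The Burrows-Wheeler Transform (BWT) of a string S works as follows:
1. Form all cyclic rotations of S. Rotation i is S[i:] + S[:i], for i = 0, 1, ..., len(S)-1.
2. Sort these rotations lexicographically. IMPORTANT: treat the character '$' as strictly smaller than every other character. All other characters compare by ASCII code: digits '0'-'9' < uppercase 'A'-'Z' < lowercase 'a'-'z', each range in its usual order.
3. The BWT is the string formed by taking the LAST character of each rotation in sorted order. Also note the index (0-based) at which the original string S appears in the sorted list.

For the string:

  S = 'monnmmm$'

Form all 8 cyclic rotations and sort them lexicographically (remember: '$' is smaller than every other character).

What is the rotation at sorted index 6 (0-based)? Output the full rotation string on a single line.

All 8 rotations (rotation i = S[i:]+S[:i]):
  rot[0] = monnmmm$
  rot[1] = onnmmm$m
  rot[2] = nnmmm$mo
  rot[3] = nmmm$mon
  rot[4] = mmm$monn
  rot[5] = mm$monnm
  rot[6] = m$monnmm
  rot[7] = $monnmmm
Sorted (with $ < everything):
  sorted[0] = $monnmmm
  sorted[1] = m$monnmm
  sorted[2] = mm$monnm
  sorted[3] = mmm$monn
  sorted[4] = monnmmm$
  sorted[5] = nmmm$mon
  sorted[6] = nnmmm$mo
  sorted[7] = onnmmm$m
sorted[6] = nnmmm$mo

Answer: nnmmm$mo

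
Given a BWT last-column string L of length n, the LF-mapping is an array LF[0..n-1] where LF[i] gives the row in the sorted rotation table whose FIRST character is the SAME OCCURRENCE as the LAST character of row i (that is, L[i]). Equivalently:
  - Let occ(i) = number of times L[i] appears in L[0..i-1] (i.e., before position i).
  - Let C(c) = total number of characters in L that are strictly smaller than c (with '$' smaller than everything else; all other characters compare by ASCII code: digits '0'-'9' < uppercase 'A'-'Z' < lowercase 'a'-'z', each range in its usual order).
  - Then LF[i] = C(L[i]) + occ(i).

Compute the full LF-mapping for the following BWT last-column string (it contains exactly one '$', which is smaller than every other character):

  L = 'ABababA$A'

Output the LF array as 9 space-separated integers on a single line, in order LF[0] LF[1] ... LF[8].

Answer: 1 4 5 7 6 8 2 0 3

Derivation:
Char counts: '$':1, 'A':3, 'B':1, 'a':2, 'b':2
C (first-col start): C('$')=0, C('A')=1, C('B')=4, C('a')=5, C('b')=7
L[0]='A': occ=0, LF[0]=C('A')+0=1+0=1
L[1]='B': occ=0, LF[1]=C('B')+0=4+0=4
L[2]='a': occ=0, LF[2]=C('a')+0=5+0=5
L[3]='b': occ=0, LF[3]=C('b')+0=7+0=7
L[4]='a': occ=1, LF[4]=C('a')+1=5+1=6
L[5]='b': occ=1, LF[5]=C('b')+1=7+1=8
L[6]='A': occ=1, LF[6]=C('A')+1=1+1=2
L[7]='$': occ=0, LF[7]=C('$')+0=0+0=0
L[8]='A': occ=2, LF[8]=C('A')+2=1+2=3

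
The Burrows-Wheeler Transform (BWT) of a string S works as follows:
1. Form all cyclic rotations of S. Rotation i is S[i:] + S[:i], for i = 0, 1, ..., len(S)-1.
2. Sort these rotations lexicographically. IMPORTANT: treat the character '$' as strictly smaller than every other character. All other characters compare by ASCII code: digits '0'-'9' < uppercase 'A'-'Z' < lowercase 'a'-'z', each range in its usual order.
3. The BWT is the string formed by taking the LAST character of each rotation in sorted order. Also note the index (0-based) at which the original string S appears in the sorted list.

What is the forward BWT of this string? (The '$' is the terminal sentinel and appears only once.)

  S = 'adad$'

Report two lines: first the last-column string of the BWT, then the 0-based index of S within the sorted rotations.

All 5 rotations (rotation i = S[i:]+S[:i]):
  rot[0] = adad$
  rot[1] = dad$a
  rot[2] = ad$ad
  rot[3] = d$ada
  rot[4] = $adad
Sorted (with $ < everything):
  sorted[0] = $adad  (last char: 'd')
  sorted[1] = ad$ad  (last char: 'd')
  sorted[2] = adad$  (last char: '$')
  sorted[3] = d$ada  (last char: 'a')
  sorted[4] = dad$a  (last char: 'a')
Last column: dd$aa
Original string S is at sorted index 2

Answer: dd$aa
2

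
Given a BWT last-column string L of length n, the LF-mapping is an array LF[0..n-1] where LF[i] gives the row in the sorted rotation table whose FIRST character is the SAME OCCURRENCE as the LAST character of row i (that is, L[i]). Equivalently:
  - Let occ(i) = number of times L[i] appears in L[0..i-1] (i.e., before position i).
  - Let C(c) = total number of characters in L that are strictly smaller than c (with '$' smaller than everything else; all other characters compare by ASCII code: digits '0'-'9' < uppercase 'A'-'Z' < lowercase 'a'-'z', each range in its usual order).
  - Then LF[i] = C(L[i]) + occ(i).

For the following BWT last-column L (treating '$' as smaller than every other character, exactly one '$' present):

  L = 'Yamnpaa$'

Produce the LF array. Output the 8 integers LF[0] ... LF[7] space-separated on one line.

Answer: 1 2 5 6 7 3 4 0

Derivation:
Char counts: '$':1, 'Y':1, 'a':3, 'm':1, 'n':1, 'p':1
C (first-col start): C('$')=0, C('Y')=1, C('a')=2, C('m')=5, C('n')=6, C('p')=7
L[0]='Y': occ=0, LF[0]=C('Y')+0=1+0=1
L[1]='a': occ=0, LF[1]=C('a')+0=2+0=2
L[2]='m': occ=0, LF[2]=C('m')+0=5+0=5
L[3]='n': occ=0, LF[3]=C('n')+0=6+0=6
L[4]='p': occ=0, LF[4]=C('p')+0=7+0=7
L[5]='a': occ=1, LF[5]=C('a')+1=2+1=3
L[6]='a': occ=2, LF[6]=C('a')+2=2+2=4
L[7]='$': occ=0, LF[7]=C('$')+0=0+0=0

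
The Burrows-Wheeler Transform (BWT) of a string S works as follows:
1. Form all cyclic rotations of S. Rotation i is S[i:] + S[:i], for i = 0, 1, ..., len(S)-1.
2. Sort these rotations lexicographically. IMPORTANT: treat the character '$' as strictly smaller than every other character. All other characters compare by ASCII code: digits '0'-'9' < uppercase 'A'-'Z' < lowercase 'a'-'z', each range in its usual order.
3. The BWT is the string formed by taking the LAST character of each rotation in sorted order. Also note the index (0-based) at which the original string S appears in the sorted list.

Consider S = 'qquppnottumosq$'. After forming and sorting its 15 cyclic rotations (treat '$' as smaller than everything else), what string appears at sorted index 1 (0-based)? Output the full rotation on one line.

Answer: mosq$qquppnottu

Derivation:
All 15 rotations (rotation i = S[i:]+S[:i]):
  rot[0] = qquppnottumosq$
  rot[1] = quppnottumosq$q
  rot[2] = uppnottumosq$qq
  rot[3] = ppnottumosq$qqu
  rot[4] = pnottumosq$qqup
  rot[5] = nottumosq$qqupp
  rot[6] = ottumosq$qquppn
  rot[7] = ttumosq$qquppno
  rot[8] = tumosq$qquppnot
  rot[9] = umosq$qquppnott
  rot[10] = mosq$qquppnottu
  rot[11] = osq$qquppnottum
  rot[12] = sq$qquppnottumo
  rot[13] = q$qquppnottumos
  rot[14] = $qquppnottumosq
Sorted (with $ < everything):
  sorted[0] = $qquppnottumosq
  sorted[1] = mosq$qquppnottu
  sorted[2] = nottumosq$qqupp
  sorted[3] = osq$qquppnottum
  sorted[4] = ottumosq$qquppn
  sorted[5] = pnottumosq$qqup
  sorted[6] = ppnottumosq$qqu
  sorted[7] = q$qquppnottumos
  sorted[8] = qquppnottumosq$
  sorted[9] = quppnottumosq$q
  sorted[10] = sq$qquppnottumo
  sorted[11] = ttumosq$qquppno
  sorted[12] = tumosq$qquppnot
  sorted[13] = umosq$qquppnott
  sorted[14] = uppnottumosq$qq
sorted[1] = mosq$qquppnottu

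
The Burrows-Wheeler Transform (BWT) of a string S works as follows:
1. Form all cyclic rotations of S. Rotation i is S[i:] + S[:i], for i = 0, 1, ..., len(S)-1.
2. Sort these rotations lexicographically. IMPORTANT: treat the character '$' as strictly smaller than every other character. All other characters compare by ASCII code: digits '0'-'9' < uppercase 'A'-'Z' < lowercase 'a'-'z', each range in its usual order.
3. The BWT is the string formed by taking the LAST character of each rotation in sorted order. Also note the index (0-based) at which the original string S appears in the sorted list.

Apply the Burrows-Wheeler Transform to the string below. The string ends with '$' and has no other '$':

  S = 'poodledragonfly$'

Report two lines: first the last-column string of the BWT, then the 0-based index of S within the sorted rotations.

Answer: yroelnadfoogp$dl
13

Derivation:
All 16 rotations (rotation i = S[i:]+S[:i]):
  rot[0] = poodledragonfly$
  rot[1] = oodledragonfly$p
  rot[2] = odledragonfly$po
  rot[3] = dledragonfly$poo
  rot[4] = ledragonfly$pood
  rot[5] = edragonfly$poodl
  rot[6] = dragonfly$poodle
  rot[7] = ragonfly$poodled
  rot[8] = agonfly$poodledr
  rot[9] = gonfly$poodledra
  rot[10] = onfly$poodledrag
  rot[11] = nfly$poodledrago
  rot[12] = fly$poodledragon
  rot[13] = ly$poodledragonf
  rot[14] = y$poodledragonfl
  rot[15] = $poodledragonfly
Sorted (with $ < everything):
  sorted[0] = $poodledragonfly  (last char: 'y')
  sorted[1] = agonfly$poodledr  (last char: 'r')
  sorted[2] = dledragonfly$poo  (last char: 'o')
  sorted[3] = dragonfly$poodle  (last char: 'e')
  sorted[4] = edragonfly$poodl  (last char: 'l')
  sorted[5] = fly$poodledragon  (last char: 'n')
  sorted[6] = gonfly$poodledra  (last char: 'a')
  sorted[7] = ledragonfly$pood  (last char: 'd')
  sorted[8] = ly$poodledragonf  (last char: 'f')
  sorted[9] = nfly$poodledrago  (last char: 'o')
  sorted[10] = odledragonfly$po  (last char: 'o')
  sorted[11] = onfly$poodledrag  (last char: 'g')
  sorted[12] = oodledragonfly$p  (last char: 'p')
  sorted[13] = poodledragonfly$  (last char: '$')
  sorted[14] = ragonfly$poodled  (last char: 'd')
  sorted[15] = y$poodledragonfl  (last char: 'l')
Last column: yroelnadfoogp$dl
Original string S is at sorted index 13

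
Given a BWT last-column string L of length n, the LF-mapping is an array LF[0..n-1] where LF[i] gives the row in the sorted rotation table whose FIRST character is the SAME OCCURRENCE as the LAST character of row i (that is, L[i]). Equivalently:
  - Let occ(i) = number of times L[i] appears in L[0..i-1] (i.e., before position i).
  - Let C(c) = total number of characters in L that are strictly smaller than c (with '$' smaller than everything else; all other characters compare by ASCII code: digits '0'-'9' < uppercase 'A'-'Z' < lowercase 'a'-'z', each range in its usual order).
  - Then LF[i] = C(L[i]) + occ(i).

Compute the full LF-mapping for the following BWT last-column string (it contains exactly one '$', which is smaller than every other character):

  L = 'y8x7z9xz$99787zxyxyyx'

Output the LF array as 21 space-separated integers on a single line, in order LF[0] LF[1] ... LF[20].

Char counts: '$':1, '7':3, '8':2, '9':3, 'x':5, 'y':4, 'z':3
C (first-col start): C('$')=0, C('7')=1, C('8')=4, C('9')=6, C('x')=9, C('y')=14, C('z')=18
L[0]='y': occ=0, LF[0]=C('y')+0=14+0=14
L[1]='8': occ=0, LF[1]=C('8')+0=4+0=4
L[2]='x': occ=0, LF[2]=C('x')+0=9+0=9
L[3]='7': occ=0, LF[3]=C('7')+0=1+0=1
L[4]='z': occ=0, LF[4]=C('z')+0=18+0=18
L[5]='9': occ=0, LF[5]=C('9')+0=6+0=6
L[6]='x': occ=1, LF[6]=C('x')+1=9+1=10
L[7]='z': occ=1, LF[7]=C('z')+1=18+1=19
L[8]='$': occ=0, LF[8]=C('$')+0=0+0=0
L[9]='9': occ=1, LF[9]=C('9')+1=6+1=7
L[10]='9': occ=2, LF[10]=C('9')+2=6+2=8
L[11]='7': occ=1, LF[11]=C('7')+1=1+1=2
L[12]='8': occ=1, LF[12]=C('8')+1=4+1=5
L[13]='7': occ=2, LF[13]=C('7')+2=1+2=3
L[14]='z': occ=2, LF[14]=C('z')+2=18+2=20
L[15]='x': occ=2, LF[15]=C('x')+2=9+2=11
L[16]='y': occ=1, LF[16]=C('y')+1=14+1=15
L[17]='x': occ=3, LF[17]=C('x')+3=9+3=12
L[18]='y': occ=2, LF[18]=C('y')+2=14+2=16
L[19]='y': occ=3, LF[19]=C('y')+3=14+3=17
L[20]='x': occ=4, LF[20]=C('x')+4=9+4=13

Answer: 14 4 9 1 18 6 10 19 0 7 8 2 5 3 20 11 15 12 16 17 13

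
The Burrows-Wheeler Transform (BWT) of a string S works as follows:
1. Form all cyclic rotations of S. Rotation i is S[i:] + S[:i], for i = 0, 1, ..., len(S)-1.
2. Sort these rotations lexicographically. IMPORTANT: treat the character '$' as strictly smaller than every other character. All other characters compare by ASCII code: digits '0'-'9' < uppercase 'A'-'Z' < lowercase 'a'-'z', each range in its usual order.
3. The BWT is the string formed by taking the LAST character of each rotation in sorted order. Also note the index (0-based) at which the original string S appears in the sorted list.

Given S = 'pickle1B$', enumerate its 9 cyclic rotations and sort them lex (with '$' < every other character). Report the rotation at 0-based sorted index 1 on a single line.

All 9 rotations (rotation i = S[i:]+S[:i]):
  rot[0] = pickle1B$
  rot[1] = ickle1B$p
  rot[2] = ckle1B$pi
  rot[3] = kle1B$pic
  rot[4] = le1B$pick
  rot[5] = e1B$pickl
  rot[6] = 1B$pickle
  rot[7] = B$pickle1
  rot[8] = $pickle1B
Sorted (with $ < everything):
  sorted[0] = $pickle1B
  sorted[1] = 1B$pickle
  sorted[2] = B$pickle1
  sorted[3] = ckle1B$pi
  sorted[4] = e1B$pickl
  sorted[5] = ickle1B$p
  sorted[6] = kle1B$pic
  sorted[7] = le1B$pick
  sorted[8] = pickle1B$
sorted[1] = 1B$pickle

Answer: 1B$pickle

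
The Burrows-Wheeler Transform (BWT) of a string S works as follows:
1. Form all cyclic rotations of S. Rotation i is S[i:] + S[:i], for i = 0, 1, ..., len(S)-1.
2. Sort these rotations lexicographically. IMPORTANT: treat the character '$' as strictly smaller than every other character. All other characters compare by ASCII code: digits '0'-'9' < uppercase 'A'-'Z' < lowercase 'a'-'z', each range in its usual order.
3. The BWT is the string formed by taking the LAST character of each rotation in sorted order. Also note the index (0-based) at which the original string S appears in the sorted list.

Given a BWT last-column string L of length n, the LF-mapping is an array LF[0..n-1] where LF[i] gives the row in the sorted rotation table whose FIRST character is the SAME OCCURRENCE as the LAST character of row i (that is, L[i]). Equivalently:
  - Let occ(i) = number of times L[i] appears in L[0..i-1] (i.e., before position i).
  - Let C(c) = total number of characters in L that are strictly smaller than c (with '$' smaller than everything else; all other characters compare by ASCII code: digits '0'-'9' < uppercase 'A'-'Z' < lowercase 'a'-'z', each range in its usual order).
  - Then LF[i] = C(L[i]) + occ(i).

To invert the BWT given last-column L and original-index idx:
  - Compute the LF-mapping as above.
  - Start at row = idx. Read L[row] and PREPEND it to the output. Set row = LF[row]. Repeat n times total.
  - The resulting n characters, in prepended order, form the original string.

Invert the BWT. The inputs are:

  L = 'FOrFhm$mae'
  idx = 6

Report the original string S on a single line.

LF mapping: 1 3 9 2 6 7 0 8 4 5
Walk LF starting at row 6, prepending L[row]:
  step 1: row=6, L[6]='$', prepend. Next row=LF[6]=0
  step 2: row=0, L[0]='F', prepend. Next row=LF[0]=1
  step 3: row=1, L[1]='O', prepend. Next row=LF[1]=3
  step 4: row=3, L[3]='F', prepend. Next row=LF[3]=2
  step 5: row=2, L[2]='r', prepend. Next row=LF[2]=9
  step 6: row=9, L[9]='e', prepend. Next row=LF[9]=5
  step 7: row=5, L[5]='m', prepend. Next row=LF[5]=7
  step 8: row=7, L[7]='m', prepend. Next row=LF[7]=8
  step 9: row=8, L[8]='a', prepend. Next row=LF[8]=4
  step 10: row=4, L[4]='h', prepend. Next row=LF[4]=6
Reversed output: hammerFOF$

Answer: hammerFOF$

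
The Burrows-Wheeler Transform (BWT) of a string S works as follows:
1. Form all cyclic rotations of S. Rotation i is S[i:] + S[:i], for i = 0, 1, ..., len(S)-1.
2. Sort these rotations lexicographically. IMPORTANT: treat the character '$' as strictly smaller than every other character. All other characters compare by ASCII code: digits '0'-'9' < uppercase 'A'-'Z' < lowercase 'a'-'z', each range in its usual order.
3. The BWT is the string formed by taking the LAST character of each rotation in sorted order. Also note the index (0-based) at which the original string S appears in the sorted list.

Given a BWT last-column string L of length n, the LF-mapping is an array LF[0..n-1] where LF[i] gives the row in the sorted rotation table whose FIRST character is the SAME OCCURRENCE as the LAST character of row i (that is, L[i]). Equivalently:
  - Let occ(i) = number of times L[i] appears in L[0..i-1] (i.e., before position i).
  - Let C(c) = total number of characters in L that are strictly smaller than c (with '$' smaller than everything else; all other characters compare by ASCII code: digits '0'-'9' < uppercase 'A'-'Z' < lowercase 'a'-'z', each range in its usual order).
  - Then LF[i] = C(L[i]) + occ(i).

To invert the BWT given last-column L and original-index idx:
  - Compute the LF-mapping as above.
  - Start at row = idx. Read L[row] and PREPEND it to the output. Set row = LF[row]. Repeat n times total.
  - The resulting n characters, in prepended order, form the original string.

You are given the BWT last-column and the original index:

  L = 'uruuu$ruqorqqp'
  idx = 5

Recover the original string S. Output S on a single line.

Answer: ququqrupurrou$

Derivation:
LF mapping: 9 6 10 11 12 0 7 13 3 1 8 4 5 2
Walk LF starting at row 5, prepending L[row]:
  step 1: row=5, L[5]='$', prepend. Next row=LF[5]=0
  step 2: row=0, L[0]='u', prepend. Next row=LF[0]=9
  step 3: row=9, L[9]='o', prepend. Next row=LF[9]=1
  step 4: row=1, L[1]='r', prepend. Next row=LF[1]=6
  step 5: row=6, L[6]='r', prepend. Next row=LF[6]=7
  step 6: row=7, L[7]='u', prepend. Next row=LF[7]=13
  step 7: row=13, L[13]='p', prepend. Next row=LF[13]=2
  step 8: row=2, L[2]='u', prepend. Next row=LF[2]=10
  step 9: row=10, L[10]='r', prepend. Next row=LF[10]=8
  step 10: row=8, L[8]='q', prepend. Next row=LF[8]=3
  step 11: row=3, L[3]='u', prepend. Next row=LF[3]=11
  step 12: row=11, L[11]='q', prepend. Next row=LF[11]=4
  step 13: row=4, L[4]='u', prepend. Next row=LF[4]=12
  step 14: row=12, L[12]='q', prepend. Next row=LF[12]=5
Reversed output: ququqrupurrou$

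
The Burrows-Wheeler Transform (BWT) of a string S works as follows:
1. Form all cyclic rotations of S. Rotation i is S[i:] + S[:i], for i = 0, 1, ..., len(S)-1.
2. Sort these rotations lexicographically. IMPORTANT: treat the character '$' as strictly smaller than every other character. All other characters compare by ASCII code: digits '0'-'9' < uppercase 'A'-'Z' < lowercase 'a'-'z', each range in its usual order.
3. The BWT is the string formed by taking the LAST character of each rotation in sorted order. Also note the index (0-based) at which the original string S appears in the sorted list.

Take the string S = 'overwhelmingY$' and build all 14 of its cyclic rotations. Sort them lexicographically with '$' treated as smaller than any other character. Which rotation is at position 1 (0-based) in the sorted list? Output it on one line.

All 14 rotations (rotation i = S[i:]+S[:i]):
  rot[0] = overwhelmingY$
  rot[1] = verwhelmingY$o
  rot[2] = erwhelmingY$ov
  rot[3] = rwhelmingY$ove
  rot[4] = whelmingY$over
  rot[5] = helmingY$overw
  rot[6] = elmingY$overwh
  rot[7] = lmingY$overwhe
  rot[8] = mingY$overwhel
  rot[9] = ingY$overwhelm
  rot[10] = ngY$overwhelmi
  rot[11] = gY$overwhelmin
  rot[12] = Y$overwhelming
  rot[13] = $overwhelmingY
Sorted (with $ < everything):
  sorted[0] = $overwhelmingY
  sorted[1] = Y$overwhelming
  sorted[2] = elmingY$overwh
  sorted[3] = erwhelmingY$ov
  sorted[4] = gY$overwhelmin
  sorted[5] = helmingY$overw
  sorted[6] = ingY$overwhelm
  sorted[7] = lmingY$overwhe
  sorted[8] = mingY$overwhel
  sorted[9] = ngY$overwhelmi
  sorted[10] = overwhelmingY$
  sorted[11] = rwhelmingY$ove
  sorted[12] = verwhelmingY$o
  sorted[13] = whelmingY$over
sorted[1] = Y$overwhelming

Answer: Y$overwhelming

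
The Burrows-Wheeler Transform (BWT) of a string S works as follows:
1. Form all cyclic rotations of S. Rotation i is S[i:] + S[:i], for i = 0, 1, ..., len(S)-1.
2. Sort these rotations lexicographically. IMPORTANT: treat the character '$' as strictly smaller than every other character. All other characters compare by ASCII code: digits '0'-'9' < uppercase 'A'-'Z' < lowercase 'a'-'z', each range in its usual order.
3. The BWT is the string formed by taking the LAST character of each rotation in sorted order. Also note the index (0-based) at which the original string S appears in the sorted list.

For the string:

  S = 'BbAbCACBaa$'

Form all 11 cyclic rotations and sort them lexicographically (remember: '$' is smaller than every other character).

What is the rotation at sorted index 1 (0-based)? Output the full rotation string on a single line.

All 11 rotations (rotation i = S[i:]+S[:i]):
  rot[0] = BbAbCACBaa$
  rot[1] = bAbCACBaa$B
  rot[2] = AbCACBaa$Bb
  rot[3] = bCACBaa$BbA
  rot[4] = CACBaa$BbAb
  rot[5] = ACBaa$BbAbC
  rot[6] = CBaa$BbAbCA
  rot[7] = Baa$BbAbCAC
  rot[8] = aa$BbAbCACB
  rot[9] = a$BbAbCACBa
  rot[10] = $BbAbCACBaa
Sorted (with $ < everything):
  sorted[0] = $BbAbCACBaa
  sorted[1] = ACBaa$BbAbC
  sorted[2] = AbCACBaa$Bb
  sorted[3] = Baa$BbAbCAC
  sorted[4] = BbAbCACBaa$
  sorted[5] = CACBaa$BbAb
  sorted[6] = CBaa$BbAbCA
  sorted[7] = a$BbAbCACBa
  sorted[8] = aa$BbAbCACB
  sorted[9] = bAbCACBaa$B
  sorted[10] = bCACBaa$BbA
sorted[1] = ACBaa$BbAbC

Answer: ACBaa$BbAbC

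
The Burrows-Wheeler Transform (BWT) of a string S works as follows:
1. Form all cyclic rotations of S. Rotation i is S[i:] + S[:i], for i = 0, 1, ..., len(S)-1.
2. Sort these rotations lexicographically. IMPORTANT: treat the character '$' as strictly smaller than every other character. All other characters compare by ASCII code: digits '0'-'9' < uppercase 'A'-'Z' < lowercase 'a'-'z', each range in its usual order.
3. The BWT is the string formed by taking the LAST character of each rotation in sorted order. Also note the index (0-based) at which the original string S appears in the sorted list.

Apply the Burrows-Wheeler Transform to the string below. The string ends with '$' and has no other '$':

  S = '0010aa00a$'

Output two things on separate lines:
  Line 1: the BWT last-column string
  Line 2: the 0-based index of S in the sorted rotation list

Answer: a$a00100a0
1

Derivation:
All 10 rotations (rotation i = S[i:]+S[:i]):
  rot[0] = 0010aa00a$
  rot[1] = 010aa00a$0
  rot[2] = 10aa00a$00
  rot[3] = 0aa00a$001
  rot[4] = aa00a$0010
  rot[5] = a00a$0010a
  rot[6] = 00a$0010aa
  rot[7] = 0a$0010aa0
  rot[8] = a$0010aa00
  rot[9] = $0010aa00a
Sorted (with $ < everything):
  sorted[0] = $0010aa00a  (last char: 'a')
  sorted[1] = 0010aa00a$  (last char: '$')
  sorted[2] = 00a$0010aa  (last char: 'a')
  sorted[3] = 010aa00a$0  (last char: '0')
  sorted[4] = 0a$0010aa0  (last char: '0')
  sorted[5] = 0aa00a$001  (last char: '1')
  sorted[6] = 10aa00a$00  (last char: '0')
  sorted[7] = a$0010aa00  (last char: '0')
  sorted[8] = a00a$0010a  (last char: 'a')
  sorted[9] = aa00a$0010  (last char: '0')
Last column: a$a00100a0
Original string S is at sorted index 1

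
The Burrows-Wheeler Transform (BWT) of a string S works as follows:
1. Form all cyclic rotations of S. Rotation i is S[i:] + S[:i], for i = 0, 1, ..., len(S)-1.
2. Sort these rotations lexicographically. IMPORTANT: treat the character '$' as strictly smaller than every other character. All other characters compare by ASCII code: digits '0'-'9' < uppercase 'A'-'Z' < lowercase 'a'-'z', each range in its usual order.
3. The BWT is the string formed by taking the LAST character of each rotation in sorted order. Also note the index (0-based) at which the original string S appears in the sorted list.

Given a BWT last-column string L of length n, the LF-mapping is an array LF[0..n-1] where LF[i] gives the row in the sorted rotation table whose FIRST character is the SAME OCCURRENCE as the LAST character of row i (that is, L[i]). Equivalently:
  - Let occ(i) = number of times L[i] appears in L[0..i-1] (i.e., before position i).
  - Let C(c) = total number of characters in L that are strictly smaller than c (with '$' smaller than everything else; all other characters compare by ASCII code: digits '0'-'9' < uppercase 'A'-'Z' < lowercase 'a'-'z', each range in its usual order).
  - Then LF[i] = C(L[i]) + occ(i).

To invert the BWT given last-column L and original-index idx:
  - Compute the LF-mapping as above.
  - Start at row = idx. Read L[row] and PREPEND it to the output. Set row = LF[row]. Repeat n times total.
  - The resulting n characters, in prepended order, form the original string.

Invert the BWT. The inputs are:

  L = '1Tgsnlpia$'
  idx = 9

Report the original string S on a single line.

Answer: saplingT1$

Derivation:
LF mapping: 1 2 4 9 7 6 8 5 3 0
Walk LF starting at row 9, prepending L[row]:
  step 1: row=9, L[9]='$', prepend. Next row=LF[9]=0
  step 2: row=0, L[0]='1', prepend. Next row=LF[0]=1
  step 3: row=1, L[1]='T', prepend. Next row=LF[1]=2
  step 4: row=2, L[2]='g', prepend. Next row=LF[2]=4
  step 5: row=4, L[4]='n', prepend. Next row=LF[4]=7
  step 6: row=7, L[7]='i', prepend. Next row=LF[7]=5
  step 7: row=5, L[5]='l', prepend. Next row=LF[5]=6
  step 8: row=6, L[6]='p', prepend. Next row=LF[6]=8
  step 9: row=8, L[8]='a', prepend. Next row=LF[8]=3
  step 10: row=3, L[3]='s', prepend. Next row=LF[3]=9
Reversed output: saplingT1$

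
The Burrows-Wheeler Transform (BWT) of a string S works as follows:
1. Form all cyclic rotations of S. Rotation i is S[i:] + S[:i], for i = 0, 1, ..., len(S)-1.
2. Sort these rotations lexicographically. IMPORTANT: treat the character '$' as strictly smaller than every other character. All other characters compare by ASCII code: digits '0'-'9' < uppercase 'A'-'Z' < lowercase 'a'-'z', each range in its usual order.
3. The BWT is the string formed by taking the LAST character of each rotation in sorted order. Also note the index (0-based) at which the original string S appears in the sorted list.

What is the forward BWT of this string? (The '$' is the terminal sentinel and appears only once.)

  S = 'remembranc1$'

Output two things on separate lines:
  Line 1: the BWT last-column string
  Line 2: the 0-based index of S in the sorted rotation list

Answer: 1crmnmreeab$
11

Derivation:
All 12 rotations (rotation i = S[i:]+S[:i]):
  rot[0] = remembranc1$
  rot[1] = emembranc1$r
  rot[2] = membranc1$re
  rot[3] = embranc1$rem
  rot[4] = mbranc1$reme
  rot[5] = branc1$remem
  rot[6] = ranc1$rememb
  rot[7] = anc1$remembr
  rot[8] = nc1$remembra
  rot[9] = c1$remembran
  rot[10] = 1$remembranc
  rot[11] = $remembranc1
Sorted (with $ < everything):
  sorted[0] = $remembranc1  (last char: '1')
  sorted[1] = 1$remembranc  (last char: 'c')
  sorted[2] = anc1$remembr  (last char: 'r')
  sorted[3] = branc1$remem  (last char: 'm')
  sorted[4] = c1$remembran  (last char: 'n')
  sorted[5] = embranc1$rem  (last char: 'm')
  sorted[6] = emembranc1$r  (last char: 'r')
  sorted[7] = mbranc1$reme  (last char: 'e')
  sorted[8] = membranc1$re  (last char: 'e')
  sorted[9] = nc1$remembra  (last char: 'a')
  sorted[10] = ranc1$rememb  (last char: 'b')
  sorted[11] = remembranc1$  (last char: '$')
Last column: 1crmnmreeab$
Original string S is at sorted index 11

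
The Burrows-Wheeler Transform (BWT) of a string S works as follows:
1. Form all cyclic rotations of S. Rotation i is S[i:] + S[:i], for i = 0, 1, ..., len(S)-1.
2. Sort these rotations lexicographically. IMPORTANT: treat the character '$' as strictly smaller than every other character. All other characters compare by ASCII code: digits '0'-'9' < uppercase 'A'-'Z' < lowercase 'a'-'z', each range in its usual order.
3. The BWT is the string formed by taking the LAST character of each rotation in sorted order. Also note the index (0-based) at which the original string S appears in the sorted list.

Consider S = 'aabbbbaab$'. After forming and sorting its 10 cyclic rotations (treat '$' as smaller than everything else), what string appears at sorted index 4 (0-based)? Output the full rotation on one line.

Answer: abbbbaab$a

Derivation:
All 10 rotations (rotation i = S[i:]+S[:i]):
  rot[0] = aabbbbaab$
  rot[1] = abbbbaab$a
  rot[2] = bbbbaab$aa
  rot[3] = bbbaab$aab
  rot[4] = bbaab$aabb
  rot[5] = baab$aabbb
  rot[6] = aab$aabbbb
  rot[7] = ab$aabbbba
  rot[8] = b$aabbbbaa
  rot[9] = $aabbbbaab
Sorted (with $ < everything):
  sorted[0] = $aabbbbaab
  sorted[1] = aab$aabbbb
  sorted[2] = aabbbbaab$
  sorted[3] = ab$aabbbba
  sorted[4] = abbbbaab$a
  sorted[5] = b$aabbbbaa
  sorted[6] = baab$aabbb
  sorted[7] = bbaab$aabb
  sorted[8] = bbbaab$aab
  sorted[9] = bbbbaab$aa
sorted[4] = abbbbaab$a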